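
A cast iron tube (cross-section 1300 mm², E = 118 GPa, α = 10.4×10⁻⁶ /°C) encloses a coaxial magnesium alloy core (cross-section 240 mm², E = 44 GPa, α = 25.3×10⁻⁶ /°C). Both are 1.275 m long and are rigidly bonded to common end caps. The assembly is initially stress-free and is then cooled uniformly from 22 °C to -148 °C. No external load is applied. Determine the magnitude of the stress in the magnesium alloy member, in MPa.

Equilibrium of a rigid end plate with no external load gives equal and opposite internal forces ±P in the two members. Since α_{magnesium alloy} > α_{cast iron}, cooling drives the magnesium alloy into tension and the cast iron into compression.
Setting the final lengths equal and cancelling L: (α₁ − α₂)ΔT = P/(A₁E₁) + P/(A₂E₂).
|α₁ − α₂|·ΔT = 14.9×10⁻⁶ × 170 = 0.002533.
1/(A₁E₁) + 1/(A₂E₂) = 1/(1300×118×10³) + 1/(240×44×10³) = 1.012×10⁻⁷ N⁻¹.
P = 0.002533 / 1.012×10⁻⁷ = 25030 N = 25.03 kN.
σ_{magnesium alloy} = P/A₂ = 25030/240 = 104.3 MPa, tensile.

σ ≈ 104 MPa (tensile)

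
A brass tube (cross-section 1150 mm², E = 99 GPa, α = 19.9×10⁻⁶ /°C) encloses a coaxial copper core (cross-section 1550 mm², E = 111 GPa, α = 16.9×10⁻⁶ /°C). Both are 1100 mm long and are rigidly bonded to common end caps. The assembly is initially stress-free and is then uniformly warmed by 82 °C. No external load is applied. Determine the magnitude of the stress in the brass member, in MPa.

The brass has the larger α, so on heating it would change length more than the copper if both were free. The rigid plates force a common final length, so the brass is put into compression and the copper into tension, with equal and opposite forces P (no external load).
Compatibility of the two members (thermal + elastic change equal): (α₁ − α₂)ΔT = P·[1/(A₁E₁) + 1/(A₂E₂)].
|α₁ − α₂|·ΔT = 3×10⁻⁶ × 82 = 0.000246.
1/(A₁E₁) + 1/(A₂E₂) = 1/(1150×99×10³) + 1/(1550×111×10³) = 1.46×10⁻⁸ N⁻¹.
So P = 0.000246 / 1.46×10⁻⁸ = 16.85 kN.
σ_{brass} = P/A₁ = 16850/1150 = 14.66 MPa, compressive.

σ ≈ 14.7 MPa (compressive)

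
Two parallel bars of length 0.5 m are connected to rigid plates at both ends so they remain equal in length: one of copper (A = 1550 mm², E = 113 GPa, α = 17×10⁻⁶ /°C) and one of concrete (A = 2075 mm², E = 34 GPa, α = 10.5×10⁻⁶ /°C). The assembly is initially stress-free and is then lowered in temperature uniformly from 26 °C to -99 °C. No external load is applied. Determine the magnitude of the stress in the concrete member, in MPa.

σ ≈ 19.7 MPa (compressive)

Both members must finish at the same length. With the larger α, the copper tends to over-contract; the plates restrain it, putting the copper in tension and the concrete in compression. With no external load the two internal forces are equal and opposite, magnitude P.
Equating the net (thermal + elastic) strains gives |α₁ − α₂|·ΔT = P·[1/(A₁E₁) + 1/(A₂E₂)].
|α₁ − α₂|·ΔT = 6.5×10⁻⁶ × 125 = 0.0008125.
1/(A₁E₁) + 1/(A₂E₂) = 1/(1550×113×10³) + 1/(2075×34×10³) = 1.988×10⁻⁸ N⁻¹.
So P = 0.0008125 / 1.988×10⁻⁸ = 40.86 kN.
σ_{concrete} = P/A₂ = 40860/2075 = 19.69 MPa, compressive.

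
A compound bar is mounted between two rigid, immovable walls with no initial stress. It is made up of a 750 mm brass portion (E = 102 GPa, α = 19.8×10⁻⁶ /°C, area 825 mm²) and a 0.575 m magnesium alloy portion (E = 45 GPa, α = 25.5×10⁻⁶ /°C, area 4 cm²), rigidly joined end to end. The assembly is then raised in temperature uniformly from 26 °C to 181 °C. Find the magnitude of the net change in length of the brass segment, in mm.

Free thermal expansion of the whole bar: Σ αᵢΔT Lᵢ = 19.8×10⁻⁶×155×750 + 25.5×10⁻⁶×155×575 = 4.574 mm.
The walls prevent any net length change, so an axial force P (same in every segment) develops. Compatibility: P · Σ Lᵢ/(AᵢEᵢ) = δ_free.
Σ Lᵢ/(AᵢEᵢ) = 750/(825×102×10³) + 575/(400×45×10³) = 4.086×10⁻⁵ mm/N.
P = 4.574 / 4.086×10⁻⁵ = 112000 N = 112 kN, compressive.
For the brass segment, free thermal change = 19.8×10⁻⁶×155×750 = 2.302 mm and elastic change from P = 112000×750/(825×102×10³) = 0.9979 mm; these oppose, so the net change is 1.3 mm (segment lengthens).

|ΔL| ≈ 1.3 mm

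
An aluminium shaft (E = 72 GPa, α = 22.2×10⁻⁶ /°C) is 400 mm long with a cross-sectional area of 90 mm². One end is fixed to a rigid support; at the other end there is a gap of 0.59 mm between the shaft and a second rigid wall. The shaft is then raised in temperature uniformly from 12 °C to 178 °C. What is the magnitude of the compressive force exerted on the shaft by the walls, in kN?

Free thermal elongation = αΔT L = 22.2×10⁻⁶ × 166 × 400 = 1.474 mm.
After closing the 0.59 mm clearance, 1.474 − 0.59 = 0.8841 mm of expansion remains to be suppressed by the wall.
That suppressed elongation corresponds to σ = E·Δ/L = 72×10³ × 0.8841/400 = 159.1 MPa.
Force on the wall = σA = 159.1 × 90 mm² = 14.32 kN.

P ≈ 14.3 kN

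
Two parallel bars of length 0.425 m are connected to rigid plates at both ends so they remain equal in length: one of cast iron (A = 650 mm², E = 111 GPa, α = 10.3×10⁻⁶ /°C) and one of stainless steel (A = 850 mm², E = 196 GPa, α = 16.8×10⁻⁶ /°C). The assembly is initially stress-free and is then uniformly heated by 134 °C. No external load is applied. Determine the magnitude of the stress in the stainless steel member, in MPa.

Both members must finish at the same length. With the larger α, the stainless steel tends to over-expand; the plates restrain it, putting the stainless steel in compression and the cast iron in tension. With no external load the two internal forces are equal and opposite, magnitude P.
Equating the net (thermal + elastic) strains gives |α₁ − α₂|·ΔT = P·[1/(A₁E₁) + 1/(A₂E₂)].
|α₁ − α₂|·ΔT = 6.5×10⁻⁶ × 134 = 0.000871.
1/(A₁E₁) + 1/(A₂E₂) = 1/(650×111×10³) + 1/(850×196×10³) = 1.986×10⁻⁸ N⁻¹.
P = 0.000871 / 1.986×10⁻⁸ = 43850 N = 43.85 kN.
σ_{stainless steel} = P/A₂ = 43850/850 = 51.59 MPa, compressive.

σ ≈ 51.6 MPa (compressive)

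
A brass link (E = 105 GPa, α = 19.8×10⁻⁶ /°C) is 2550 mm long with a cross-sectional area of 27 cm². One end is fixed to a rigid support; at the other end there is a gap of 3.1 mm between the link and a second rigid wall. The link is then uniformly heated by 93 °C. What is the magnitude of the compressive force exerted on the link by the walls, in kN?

Free thermal elongation = αΔT L = 19.8×10⁻⁶ × 93 × 2550 = 4.696 mm.
After closing the 3.1 mm clearance, 4.696 − 3.1 = 1.596 mm of expansion remains to be suppressed by the wall.
Compatibility: PL/(AE) = 1.596 mm, so σ = P/A = E × (1.596/2550) = 65.7 MPa.
P = σA = 65.7 × 2700 = 177.4 kN.

P ≈ 177 kN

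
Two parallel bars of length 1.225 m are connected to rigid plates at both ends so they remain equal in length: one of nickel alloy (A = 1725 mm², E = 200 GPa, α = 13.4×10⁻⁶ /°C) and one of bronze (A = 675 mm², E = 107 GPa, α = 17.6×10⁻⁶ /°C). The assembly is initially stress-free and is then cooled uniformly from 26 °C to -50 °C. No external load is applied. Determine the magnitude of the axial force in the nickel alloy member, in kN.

Equilibrium of a rigid end plate with no external load gives equal and opposite internal forces ±P in the two members. Since α_{bronze} > α_{nickel alloy}, cooling drives the bronze into tension and the nickel alloy into compression.
Equating the net (thermal + elastic) strains gives |α₁ − α₂|·ΔT = P·[1/(A₁E₁) + 1/(A₂E₂)].
|α₁ − α₂|·ΔT = 4.2×10⁻⁶ × 76 = 0.0003192.
1/(A₁E₁) + 1/(A₂E₂) = 1/(1725×200×10³) + 1/(675×107×10³) = 1.674×10⁻⁸ N⁻¹.
P = 0.0003192 / 1.674×10⁻⁸ = 19060 N = 19.06 kN.

P ≈ 19.1 kN (compressive in the nickel alloy)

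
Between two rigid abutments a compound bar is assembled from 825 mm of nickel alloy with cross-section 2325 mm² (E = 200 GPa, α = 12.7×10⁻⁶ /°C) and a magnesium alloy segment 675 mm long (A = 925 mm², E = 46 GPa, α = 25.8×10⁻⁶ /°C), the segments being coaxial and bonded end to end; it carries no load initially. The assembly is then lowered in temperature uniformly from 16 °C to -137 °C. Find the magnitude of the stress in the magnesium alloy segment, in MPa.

If the supports were absent, the total length change would be Σ αᵢΔT Lᵢ = 12.7×10⁻⁶×153×825 + 25.8×10⁻⁶×153×675 = 4.268 mm.
The walls prevent any net length change, so an axial force P (same in every segment) develops. Compatibility: P · Σ Lᵢ/(AᵢEᵢ) = δ_free.
The series flexibility is Σ Lᵢ/(AᵢEᵢ) = 825/(2325×200×10³) + 675/(925×46×10³) = 1.764×10⁻⁵ mm/N.
So P = 4.268 / 1.764×10⁻⁵ = 242 kN, tensile.
σ_{magnesium alloy} = P / A = 242000 / 925 = 261.6 MPa.

σ ≈ 262 MPa (tensile)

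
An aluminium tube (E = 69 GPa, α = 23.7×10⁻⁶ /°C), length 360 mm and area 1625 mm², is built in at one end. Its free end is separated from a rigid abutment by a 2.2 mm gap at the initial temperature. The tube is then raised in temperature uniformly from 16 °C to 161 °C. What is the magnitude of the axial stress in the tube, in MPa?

σ ≈ 0 MPa

Unrestrained expansion: δ_free = αΔT L = 23.7×10⁻⁶ × 145 × 360 = 1.237 mm.
Since δ_free = 1.24 mm is less than the 2.2 mm gap, the tube never touches the wall. No axial force develops.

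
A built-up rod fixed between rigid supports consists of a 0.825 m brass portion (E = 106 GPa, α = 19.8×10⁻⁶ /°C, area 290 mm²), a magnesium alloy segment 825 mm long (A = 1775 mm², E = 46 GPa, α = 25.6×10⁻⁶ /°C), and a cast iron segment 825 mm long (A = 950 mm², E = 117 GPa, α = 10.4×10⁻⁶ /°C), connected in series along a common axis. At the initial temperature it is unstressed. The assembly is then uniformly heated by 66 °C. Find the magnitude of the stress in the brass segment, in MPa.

σ ≈ 236 MPa (compressive)

If the supports were absent, the total length change would be Σ αᵢΔT Lᵢ = 19.8×10⁻⁶×66×825 + 25.6×10⁻⁶×66×825 + 10.4×10⁻⁶×66×825 = 3.038 mm.
Since the ends are fixed, an axial force P builds up, equal in every segment, with P · Σ Lᵢ/(AᵢEᵢ) = δ_free.
The series flexibility is Σ Lᵢ/(AᵢEᵢ) = 825/(290×106×10³) + 825/(1775×46×10³) + 825/(950×117×10³) = 4.436×10⁻⁵ mm/N.
Hence P = δ_free / Σ(L/AE) = 3.038/4.436×10⁻⁵ = 68.49 kN (compressive).
σ_{brass} = P / A = 68490 / 290 = 236.2 MPa.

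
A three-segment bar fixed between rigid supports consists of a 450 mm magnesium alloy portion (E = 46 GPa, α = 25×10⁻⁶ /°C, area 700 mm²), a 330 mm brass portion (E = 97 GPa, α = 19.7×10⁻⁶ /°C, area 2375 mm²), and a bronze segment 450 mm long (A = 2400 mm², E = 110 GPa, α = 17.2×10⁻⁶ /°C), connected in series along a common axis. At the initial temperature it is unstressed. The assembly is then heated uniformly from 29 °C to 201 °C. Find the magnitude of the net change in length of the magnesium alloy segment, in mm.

|ΔL| ≈ 1.65 mm

If the supports were absent, the total length change would be Σ αᵢΔT Lᵢ = 25×10⁻⁶×172×450 + 19.7×10⁻⁶×172×330 + 17.2×10⁻⁶×172×450 = 4.384 mm.
The walls prevent any net length change, so an axial force P (same in every segment) develops. Compatibility: P · Σ Lᵢ/(AᵢEᵢ) = δ_free.
Σ Lᵢ/(AᵢEᵢ) = 450/(700×46×10³) + 330/(2375×97×10³) + 450/(2400×110×10³) = 1.711×10⁻⁵ mm/N.
P = 4.384 / 1.711×10⁻⁵ = 256200 N = 256.2 kN, compressive.
For the magnesium alloy segment, free thermal change = 25×10⁻⁶×172×450 = 1.935 mm and elastic change from P = 256200×450/(700×46×10³) = 3.581 mm; these oppose, so the net change is 1.65 mm (segment shortens).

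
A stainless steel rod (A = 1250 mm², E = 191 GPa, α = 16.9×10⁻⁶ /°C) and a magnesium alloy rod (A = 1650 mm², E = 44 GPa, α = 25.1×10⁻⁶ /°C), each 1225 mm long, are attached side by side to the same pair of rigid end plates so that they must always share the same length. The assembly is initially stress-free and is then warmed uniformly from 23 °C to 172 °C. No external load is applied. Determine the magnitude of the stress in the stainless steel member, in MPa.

σ ≈ 54.4 MPa (tensile)

Equilibrium of a rigid end plate with no external load gives equal and opposite internal forces ±P in the two members. Since α_{magnesium alloy} > α_{stainless steel}, heating drives the magnesium alloy into compression and the stainless steel into tension.
Equating the net (thermal + elastic) strains gives |α₁ − α₂|·ΔT = P·[1/(A₁E₁) + 1/(A₂E₂)].
|α₁ − α₂|·ΔT = 8.2×10⁻⁶ × 149 = 0.001222.
1/(A₁E₁) + 1/(A₂E₂) = 1/(1250×191×10³) + 1/(1650×44×10³) = 1.796×10⁻⁸ N⁻¹.
So P = 0.001222 / 1.796×10⁻⁸ = 68.02 kN.
σ_{stainless steel} = P/A₁ = 68020/1250 = 54.42 MPa, tensile.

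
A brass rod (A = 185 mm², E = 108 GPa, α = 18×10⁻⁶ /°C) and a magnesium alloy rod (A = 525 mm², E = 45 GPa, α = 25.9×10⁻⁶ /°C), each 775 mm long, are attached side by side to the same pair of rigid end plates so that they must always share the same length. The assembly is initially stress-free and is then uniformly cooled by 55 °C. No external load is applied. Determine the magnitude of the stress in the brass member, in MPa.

σ ≈ 25.4 MPa (compressive)

Equilibrium of a rigid end plate with no external load gives equal and opposite internal forces ±P in the two members. Since α_{magnesium alloy} > α_{brass}, cooling drives the magnesium alloy into tension and the brass into compression.
Setting the final lengths equal and cancelling L: (α₁ − α₂)ΔT = P/(A₁E₁) + P/(A₂E₂).
|α₁ − α₂|·ΔT = 7.9×10⁻⁶ × 55 = 0.0004345.
1/(A₁E₁) + 1/(A₂E₂) = 1/(185×108×10³) + 1/(525×45×10³) = 9.238×10⁻⁸ N⁻¹.
P = 0.0004345 / 9.238×10⁻⁸ = 4703 N = 4.703 kN.
σ_{brass} = P/A₁ = 4703/185 = 25.42 MPa, compressive.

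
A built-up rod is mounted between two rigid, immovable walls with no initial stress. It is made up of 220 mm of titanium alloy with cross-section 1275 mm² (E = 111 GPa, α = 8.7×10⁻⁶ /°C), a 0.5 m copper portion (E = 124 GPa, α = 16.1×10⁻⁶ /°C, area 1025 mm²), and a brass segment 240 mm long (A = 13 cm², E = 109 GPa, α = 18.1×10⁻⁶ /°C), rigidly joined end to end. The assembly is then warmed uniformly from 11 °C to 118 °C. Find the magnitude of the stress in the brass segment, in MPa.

σ ≈ 164 MPa (compressive)

Free thermal expansion of the whole bar: Σ αᵢΔT Lᵢ = 8.7×10⁻⁶×107×220 + 16.1×10⁻⁶×107×500 + 18.1×10⁻⁶×107×240 = 1.531 mm.
The walls prevent any net length change, so an axial force P (same in every segment) develops. Compatibility: P · Σ Lᵢ/(AᵢEᵢ) = δ_free.
The series flexibility is Σ Lᵢ/(AᵢEᵢ) = 220/(1275×111×10³) + 500/(1025×124×10³) + 240/(1300×109×10³) = 7.182×10⁻⁶ mm/N.
So P = 1.531 / 7.182×10⁻⁶ = 213.2 kN, compressive.
σ_{brass} = P / A = 213200 / 1300 = 164 MPa.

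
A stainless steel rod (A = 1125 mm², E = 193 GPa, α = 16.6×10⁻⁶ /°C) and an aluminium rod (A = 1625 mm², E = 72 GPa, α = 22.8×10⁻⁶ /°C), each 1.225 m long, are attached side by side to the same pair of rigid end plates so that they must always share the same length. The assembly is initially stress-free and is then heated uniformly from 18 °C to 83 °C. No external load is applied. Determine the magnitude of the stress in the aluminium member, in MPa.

σ ≈ 18.9 MPa (compressive)

The aluminium has the larger α, so on heating it would change length more than the stainless steel if both were free. The rigid plates force a common final length, so the aluminium is put into compression and the stainless steel into tension, with equal and opposite forces P (no external load).
Equating the net (thermal + elastic) strains gives |α₁ − α₂|·ΔT = P·[1/(A₁E₁) + 1/(A₂E₂)].
|α₁ − α₂|·ΔT = 6.2×10⁻⁶ × 65 = 0.000403.
1/(A₁E₁) + 1/(A₂E₂) = 1/(1125×193×10³) + 1/(1625×72×10³) = 1.315×10⁻⁸ N⁻¹.
P = 0.000403 / 1.315×10⁻⁸ = 30640 N = 30.64 kN.
σ_{aluminium} = P/A₂ = 30640/1625 = 18.86 MPa, compressive.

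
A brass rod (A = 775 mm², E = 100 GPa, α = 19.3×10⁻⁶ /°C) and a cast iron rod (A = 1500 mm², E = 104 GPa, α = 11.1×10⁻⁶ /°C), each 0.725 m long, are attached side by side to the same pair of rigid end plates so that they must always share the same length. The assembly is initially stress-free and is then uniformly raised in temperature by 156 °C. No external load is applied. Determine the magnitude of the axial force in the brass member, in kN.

P ≈ 66.2 kN (compressive in the brass)

The brass has the larger α, so on heating it would change length more than the cast iron if both were free. The rigid plates force a common final length, so the brass is put into compression and the cast iron into tension, with equal and opposite forces P (no external load).
Equating the net (thermal + elastic) strains gives |α₁ − α₂|·ΔT = P·[1/(A₁E₁) + 1/(A₂E₂)].
|α₁ − α₂|·ΔT = 8.2×10⁻⁶ × 156 = 0.001279.
1/(A₁E₁) + 1/(A₂E₂) = 1/(775×100×10³) + 1/(1500×104×10³) = 1.931×10⁻⁸ N⁻¹.
P = 0.001279 / 1.931×10⁻⁸ = 66230 N = 66.23 kN.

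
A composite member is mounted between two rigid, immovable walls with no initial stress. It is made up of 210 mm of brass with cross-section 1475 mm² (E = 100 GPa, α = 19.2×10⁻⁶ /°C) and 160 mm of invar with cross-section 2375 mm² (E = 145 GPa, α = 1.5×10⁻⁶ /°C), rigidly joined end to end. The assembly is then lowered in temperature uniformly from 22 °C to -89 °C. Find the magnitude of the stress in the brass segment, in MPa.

σ ≈ 170 MPa (tensile)

If the supports were absent, the total length change would be Σ αᵢΔT Lᵢ = 19.2×10⁻⁶×111×210 + 1.5×10⁻⁶×111×160 = 0.4742 mm.
The walls prevent any net length change, so an axial force P (same in every segment) develops. Compatibility: P · Σ Lᵢ/(AᵢEᵢ) = δ_free.
Σ Lᵢ/(AᵢEᵢ) = 210/(1475×100×10³) + 160/(2375×145×10³) = 1.888×10⁻⁶ mm/N.
So P = 0.4742 / 1.888×10⁻⁶ = 251.1 kN, tensile.
σ_{brass} = P / A = 251100 / 1475 = 170.2 MPa.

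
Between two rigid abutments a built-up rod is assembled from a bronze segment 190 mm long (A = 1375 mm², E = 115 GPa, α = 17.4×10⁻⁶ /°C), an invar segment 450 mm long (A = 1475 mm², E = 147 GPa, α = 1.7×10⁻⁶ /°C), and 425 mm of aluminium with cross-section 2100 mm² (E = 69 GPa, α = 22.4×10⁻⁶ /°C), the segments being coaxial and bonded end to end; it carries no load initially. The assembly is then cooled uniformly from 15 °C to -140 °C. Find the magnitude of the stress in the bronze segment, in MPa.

σ ≈ 247 MPa (tensile)

Free thermal contraction of the whole bar: Σ αᵢΔT Lᵢ = 17.4×10⁻⁶×155×190 + 1.7×10⁻⁶×155×450 + 22.4×10⁻⁶×155×425 = 2.107 mm.
Since the ends are fixed, an axial force P builds up, equal in every segment, with P · Σ Lᵢ/(AᵢEᵢ) = δ_free.
The series flexibility is Σ Lᵢ/(AᵢEᵢ) = 190/(1375×115×10³) + 450/(1475×147×10³) + 425/(2100×69×10³) = 6.21×10⁻⁶ mm/N.
P = 2.107 / 6.21×10⁻⁶ = 339200 N = 339.2 kN, tensile.
σ_{bronze} = P / A = 339200 / 1375 = 246.7 MPa.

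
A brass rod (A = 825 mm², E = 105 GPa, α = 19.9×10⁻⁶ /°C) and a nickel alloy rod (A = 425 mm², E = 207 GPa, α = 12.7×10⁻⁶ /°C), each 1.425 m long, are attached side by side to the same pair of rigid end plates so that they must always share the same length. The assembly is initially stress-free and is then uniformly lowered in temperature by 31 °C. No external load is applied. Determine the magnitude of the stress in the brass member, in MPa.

The brass has the larger α, so on cooling it would change length more than the nickel alloy if both were free. The rigid plates force a common final length, so the brass is put into tension and the nickel alloy into compression, with equal and opposite forces P (no external load).
Setting the final lengths equal and cancelling L: (α₁ − α₂)ΔT = P/(A₁E₁) + P/(A₂E₂).
|α₁ − α₂|·ΔT = 7.2×10⁻⁶ × 31 = 0.0002232.
1/(A₁E₁) + 1/(A₂E₂) = 1/(825×105×10³) + 1/(425×207×10³) = 2.291×10⁻⁸ N⁻¹.
So P = 0.0002232 / 2.291×10⁻⁸ = 9.742 kN.
σ_{brass} = P/A₁ = 9742/825 = 11.81 MPa, tensile.

σ ≈ 11.8 MPa (tensile)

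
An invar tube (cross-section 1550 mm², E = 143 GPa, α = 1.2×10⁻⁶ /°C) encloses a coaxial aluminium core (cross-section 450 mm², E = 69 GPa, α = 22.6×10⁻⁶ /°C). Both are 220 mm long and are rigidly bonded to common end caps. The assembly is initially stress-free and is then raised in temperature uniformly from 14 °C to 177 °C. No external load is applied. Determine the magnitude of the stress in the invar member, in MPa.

Both members must finish at the same length. With the larger α, the aluminium tends to over-expand; the plates restrain it, putting the aluminium in compression and the invar in tension. With no external load the two internal forces are equal and opposite, magnitude P.
Setting the final lengths equal and cancelling L: (α₁ − α₂)ΔT = P/(A₁E₁) + P/(A₂E₂).
|α₁ − α₂|·ΔT = 21.4×10⁻⁶ × 163 = 0.003488.
1/(A₁E₁) + 1/(A₂E₂) = 1/(1550×143×10³) + 1/(450×69×10³) = 3.672×10⁻⁸ N⁻¹.
P = 0.003488 / 3.672×10⁻⁸ = 95000 N = 95 kN.
σ_{invar} = P/A₁ = 95000/1550 = 61.29 MPa, tensile.

σ ≈ 61.3 MPa (tensile)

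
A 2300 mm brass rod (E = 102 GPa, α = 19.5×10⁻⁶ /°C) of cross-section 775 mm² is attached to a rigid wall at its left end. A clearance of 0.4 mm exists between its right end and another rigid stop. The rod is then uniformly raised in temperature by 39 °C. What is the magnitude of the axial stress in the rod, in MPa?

σ ≈ 59.8 MPa (compressive)

Free thermal elongation = αΔT L = 19.5×10⁻⁶ × 39 × 2300 = 1.749 mm.
After closing the 0.4 mm clearance, 1.749 − 0.4 = 1.349 mm of expansion remains to be suppressed by the wall.
That suppressed elongation corresponds to σ = E·Δ/L = 102×10³ × 1.349/2300 = 59.83 MPa.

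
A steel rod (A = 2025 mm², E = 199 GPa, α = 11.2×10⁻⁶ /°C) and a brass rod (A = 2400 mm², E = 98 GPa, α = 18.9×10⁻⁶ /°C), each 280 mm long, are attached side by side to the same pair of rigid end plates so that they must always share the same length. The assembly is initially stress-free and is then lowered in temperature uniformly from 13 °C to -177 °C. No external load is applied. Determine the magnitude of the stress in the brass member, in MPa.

Both members must finish at the same length. With the larger α, the brass tends to over-contract; the plates restrain it, putting the brass in tension and the steel in compression. With no external load the two internal forces are equal and opposite, magnitude P.
Equating the net (thermal + elastic) strains gives |α₁ − α₂|·ΔT = P·[1/(A₁E₁) + 1/(A₂E₂)].
|α₁ − α₂|·ΔT = 7.7×10⁻⁶ × 190 = 0.001463.
1/(A₁E₁) + 1/(A₂E₂) = 1/(2025×199×10³) + 1/(2400×98×10³) = 6.733×10⁻⁹ N⁻¹.
So P = 0.001463 / 6.733×10⁻⁹ = 217.3 kN.
σ_{brass} = P/A₂ = 217300/2400 = 90.53 MPa, tensile.

σ ≈ 90.5 MPa (tensile)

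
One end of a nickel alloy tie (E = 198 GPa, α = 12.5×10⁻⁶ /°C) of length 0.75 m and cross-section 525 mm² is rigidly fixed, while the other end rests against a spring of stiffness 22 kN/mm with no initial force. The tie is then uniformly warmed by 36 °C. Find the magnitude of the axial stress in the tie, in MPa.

σ ≈ 12.2 MPa (compressive)

The unrestrained thermal change is αΔT L = 12.5×10⁻⁶ × 36 × 750 = 0.3375 mm.
With a force P in the spring, the elastic change of the tie is PL/(AE) and that of the spring is P/k; compatibility requires their sum to equal δ_free.
So P = δ_free / [L/(AE) + 1/k] = 0.3375 / [ 750/(525×198×10³) + 1/(22×10³) ].
P = 0.3375 / 5.267×10⁻⁵ = 6408 N.
σ = P/A = 6408/525 = 12.21 MPa.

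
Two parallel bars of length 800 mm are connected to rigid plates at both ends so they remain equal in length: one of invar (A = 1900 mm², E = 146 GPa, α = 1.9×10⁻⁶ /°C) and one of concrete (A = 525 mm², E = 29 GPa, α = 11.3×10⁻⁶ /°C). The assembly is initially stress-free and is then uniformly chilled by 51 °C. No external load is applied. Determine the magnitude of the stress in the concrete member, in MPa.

σ ≈ 13.2 MPa (tensile)

Both members must finish at the same length. With the larger α, the concrete tends to over-contract; the plates restrain it, putting the concrete in tension and the invar in compression. With no external load the two internal forces are equal and opposite, magnitude P.
Equating the net (thermal + elastic) strains gives |α₁ − α₂|·ΔT = P·[1/(A₁E₁) + 1/(A₂E₂)].
|α₁ − α₂|·ΔT = 9.4×10⁻⁶ × 51 = 0.0004794.
1/(A₁E₁) + 1/(A₂E₂) = 1/(1900×146×10³) + 1/(525×29×10³) = 6.929×10⁻⁸ N⁻¹.
P = 0.0004794 / 6.929×10⁻⁸ = 6919 N = 6.919 kN.
σ_{concrete} = P/A₂ = 6919/525 = 13.18 MPa, tensile.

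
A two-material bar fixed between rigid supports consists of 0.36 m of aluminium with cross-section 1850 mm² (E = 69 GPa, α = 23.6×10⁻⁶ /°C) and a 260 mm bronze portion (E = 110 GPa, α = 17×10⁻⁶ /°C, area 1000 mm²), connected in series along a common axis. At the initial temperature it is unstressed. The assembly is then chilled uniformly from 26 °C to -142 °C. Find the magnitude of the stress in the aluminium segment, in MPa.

With the walls removed the bar would change length by δ_free = Σ αᵢΔT Lᵢ = 23.6×10⁻⁶×168×360 + 17×10⁻⁶×168×260 = 2.17 mm.
Since the ends are fixed, an axial force P builds up, equal in every segment, with P · Σ Lᵢ/(AᵢEᵢ) = δ_free.
Σ Lᵢ/(AᵢEᵢ) = 360/(1850×69×10³) + 260/(1000×110×10³) = 5.184×10⁻⁶ mm/N.
So P = 2.17 / 5.184×10⁻⁶ = 418.6 kN, tensile.
σ_{aluminium} = P / A = 418600 / 1850 = 226.3 MPa.

σ ≈ 226 MPa (tensile)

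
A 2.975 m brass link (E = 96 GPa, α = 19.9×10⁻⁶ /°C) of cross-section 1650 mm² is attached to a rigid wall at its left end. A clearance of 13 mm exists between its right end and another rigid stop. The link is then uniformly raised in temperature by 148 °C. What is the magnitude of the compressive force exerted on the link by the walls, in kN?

If the wall were absent the link would grow by αΔT L = 19.9×10⁻⁶ × 148 × 2975 = 8.762 mm.
This is smaller than the 13 mm clearance, so the link expands freely without reaching the stop — the stress is zero.

P ≈ 0 kN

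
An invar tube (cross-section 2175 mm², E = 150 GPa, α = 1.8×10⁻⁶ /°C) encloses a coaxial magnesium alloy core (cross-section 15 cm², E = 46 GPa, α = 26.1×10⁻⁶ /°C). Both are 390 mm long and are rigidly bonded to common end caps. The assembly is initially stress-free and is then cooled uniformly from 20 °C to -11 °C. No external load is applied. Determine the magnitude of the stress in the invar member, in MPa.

σ ≈ 19.7 MPa (compressive)

The magnesium alloy has the larger α, so on cooling it would change length more than the invar if both were free. The rigid plates force a common final length, so the magnesium alloy is put into tension and the invar into compression, with equal and opposite forces P (no external load).
Setting the final lengths equal and cancelling L: (α₁ − α₂)ΔT = P/(A₁E₁) + P/(A₂E₂).
|α₁ − α₂|·ΔT = 24.3×10⁻⁶ × 31 = 0.0007533.
1/(A₁E₁) + 1/(A₂E₂) = 1/(2175×150×10³) + 1/(1500×46×10³) = 1.756×10⁻⁸ N⁻¹.
P = 0.0007533 / 1.756×10⁻⁸ = 42900 N = 42.9 kN.
σ_{invar} = P/A₁ = 42900/2175 = 19.73 MPa, compressive.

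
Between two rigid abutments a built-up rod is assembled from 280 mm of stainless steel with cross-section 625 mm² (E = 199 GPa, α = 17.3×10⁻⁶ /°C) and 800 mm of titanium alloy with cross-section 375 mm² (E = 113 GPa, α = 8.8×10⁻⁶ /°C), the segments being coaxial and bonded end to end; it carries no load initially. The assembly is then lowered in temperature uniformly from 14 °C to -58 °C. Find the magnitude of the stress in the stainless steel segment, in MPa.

Free thermal contraction of the whole bar: Σ αᵢΔT Lᵢ = 17.3×10⁻⁶×72×280 + 8.8×10⁻⁶×72×800 = 0.8556 mm.
Since the ends are fixed, an axial force P builds up, equal in every segment, with P · Σ Lᵢ/(AᵢEᵢ) = δ_free.
Σ Lᵢ/(AᵢEᵢ) = 280/(625×199×10³) + 800/(375×113×10³) = 2.113×10⁻⁵ mm/N.
Hence P = δ_free / Σ(L/AE) = 0.8556/2.113×10⁻⁵ = 40.49 kN (tensile).
σ_{stainless steel} = P / A = 40490 / 625 = 64.79 MPa.

σ ≈ 64.8 MPa (tensile)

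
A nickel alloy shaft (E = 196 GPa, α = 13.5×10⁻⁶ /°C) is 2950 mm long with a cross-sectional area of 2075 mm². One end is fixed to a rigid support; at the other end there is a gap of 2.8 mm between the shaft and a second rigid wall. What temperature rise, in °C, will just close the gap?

ΔT ≈ 70.3 °C

The gap closes when αΔT L = 2.8 mm, since the shaft is still unstressed at that instant.
So ΔT = g/(αL) = 2.8/(13.5×10⁻⁶ × 2950) = 70.31 °C.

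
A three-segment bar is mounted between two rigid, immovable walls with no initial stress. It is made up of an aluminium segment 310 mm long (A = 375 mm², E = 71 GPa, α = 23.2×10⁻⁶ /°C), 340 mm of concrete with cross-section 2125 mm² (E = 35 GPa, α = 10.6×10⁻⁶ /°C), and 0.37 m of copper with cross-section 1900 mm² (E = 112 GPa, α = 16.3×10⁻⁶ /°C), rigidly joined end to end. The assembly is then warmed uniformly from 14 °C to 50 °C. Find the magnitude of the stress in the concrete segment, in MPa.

Free thermal expansion of the whole bar: Σ αᵢΔT Lᵢ = 23.2×10⁻⁶×36×310 + 10.6×10⁻⁶×36×340 + 16.3×10⁻⁶×36×370 = 0.6058 mm.
The walls prevent any net length change, so an axial force P (same in every segment) develops. Compatibility: P · Σ Lᵢ/(AᵢEᵢ) = δ_free.
Σ Lᵢ/(AᵢEᵢ) = 310/(375×71×10³) + 340/(2125×35×10³) + 370/(1900×112×10³) = 1.795×10⁻⁵ mm/N.
So P = 0.6058 / 1.795×10⁻⁵ = 33.74 kN, compressive.
σ_{concrete} = P / A = 33740 / 2125 = 15.88 MPa.

σ ≈ 15.9 MPa (compressive)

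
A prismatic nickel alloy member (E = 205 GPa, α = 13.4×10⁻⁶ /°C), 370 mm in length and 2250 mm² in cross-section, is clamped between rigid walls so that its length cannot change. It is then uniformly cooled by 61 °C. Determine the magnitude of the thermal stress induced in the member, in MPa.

σ ≈ 168 MPa (tensile)

Because both ends are immovable the net strain is zero, and the suppressed thermal strain is αΔT = 13.4×10⁻⁶ × 61 = 817.4×10⁻⁶.
Hence σ = E·αΔT = 205×10³ × 817.4×10⁻⁶ = 167.6 MPa, tensile.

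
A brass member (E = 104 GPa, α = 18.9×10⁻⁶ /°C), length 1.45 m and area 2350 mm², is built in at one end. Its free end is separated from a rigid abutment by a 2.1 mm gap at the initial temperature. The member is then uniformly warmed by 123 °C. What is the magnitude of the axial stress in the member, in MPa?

Unrestrained expansion: δ_free = αΔT L = 18.9×10⁻⁶ × 123 × 1450 = 3.371 mm.
After closing the 2.1 mm clearance, 3.371 − 2.1 = 1.271 mm of expansion remains to be suppressed by the wall.
So σ = E(δ_free − g)/L = 104×10³ × 1.271/1450 = 91.15 MPa.

σ ≈ 91.1 MPa (compressive)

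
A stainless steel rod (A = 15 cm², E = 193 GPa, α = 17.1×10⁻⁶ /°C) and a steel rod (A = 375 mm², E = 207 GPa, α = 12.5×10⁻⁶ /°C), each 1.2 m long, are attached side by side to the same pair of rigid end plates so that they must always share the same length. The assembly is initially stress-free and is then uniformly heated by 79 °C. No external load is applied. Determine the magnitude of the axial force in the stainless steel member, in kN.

P ≈ 22.2 kN (compressive in the stainless steel)

Both members must finish at the same length. With the larger α, the stainless steel tends to over-expand; the plates restrain it, putting the stainless steel in compression and the steel in tension. With no external load the two internal forces are equal and opposite, magnitude P.
Setting the final lengths equal and cancelling L: (α₁ − α₂)ΔT = P/(A₁E₁) + P/(A₂E₂).
|α₁ − α₂|·ΔT = 4.6×10⁻⁶ × 79 = 0.0003634.
1/(A₁E₁) + 1/(A₂E₂) = 1/(1500×193×10³) + 1/(375×207×10³) = 1.634×10⁻⁸ N⁻¹.
So P = 0.0003634 / 1.634×10⁻⁸ = 22.24 kN.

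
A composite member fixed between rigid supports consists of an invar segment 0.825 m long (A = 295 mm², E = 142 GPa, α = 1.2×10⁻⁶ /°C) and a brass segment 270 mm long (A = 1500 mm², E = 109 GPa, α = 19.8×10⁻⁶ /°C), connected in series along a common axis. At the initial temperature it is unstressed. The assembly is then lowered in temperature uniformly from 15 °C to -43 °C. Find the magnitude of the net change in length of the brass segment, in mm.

Free thermal contraction of the whole bar: Σ αᵢΔT Lᵢ = 1.2×10⁻⁶×58×825 + 19.8×10⁻⁶×58×270 = 0.3675 mm.
The rigid supports impose zero overall length change; the single axial force P common to all segments must satisfy P Σ Lᵢ/(AᵢEᵢ) = δ_free.
Σ Lᵢ/(AᵢEᵢ) = 825/(295×142×10³) + 270/(1500×109×10³) = 2.135×10⁻⁵ mm/N.
So P = 0.3675 / 2.135×10⁻⁵ = 17.22 kN, tensile.
For the brass segment, free thermal change = 19.8×10⁻⁶×58×270 = 0.3101 mm and elastic change from P = 17220×270/(1500×109×10³) = 0.02843 mm; these oppose, so the net change is 0.282 mm (segment shortens).

|ΔL| ≈ 0.282 mm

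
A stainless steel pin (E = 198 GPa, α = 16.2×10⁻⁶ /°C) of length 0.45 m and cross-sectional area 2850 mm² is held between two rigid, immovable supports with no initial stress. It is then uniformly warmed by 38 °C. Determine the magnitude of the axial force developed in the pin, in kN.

P ≈ 347 kN (compressive)

Full restraint means ε = 0, so the stress is σ = EαΔT = 198×10³ × 16.2×10⁻⁶ × 38 = 121.9 MPa.
P = AEαΔT = 2850 × 198×10³ × 16.2×10⁻⁶ × 38 = 347.4 kN (compressive).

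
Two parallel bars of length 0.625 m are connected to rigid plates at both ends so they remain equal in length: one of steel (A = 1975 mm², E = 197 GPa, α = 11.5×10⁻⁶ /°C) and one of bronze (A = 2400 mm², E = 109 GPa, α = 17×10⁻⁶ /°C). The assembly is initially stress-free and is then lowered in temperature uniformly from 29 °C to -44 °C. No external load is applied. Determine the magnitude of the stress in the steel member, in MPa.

Equilibrium of a rigid end plate with no external load gives equal and opposite internal forces ±P in the two members. Since α_{bronze} > α_{steel}, cooling drives the bronze into tension and the steel into compression.
Compatibility of the two members (thermal + elastic change equal): (α₁ − α₂)ΔT = P·[1/(A₁E₁) + 1/(A₂E₂)].
|α₁ − α₂|·ΔT = 5.5×10⁻⁶ × 73 = 0.0004015.
1/(A₁E₁) + 1/(A₂E₂) = 1/(1975×197×10³) + 1/(2400×109×10³) = 6.393×10⁻⁹ N⁻¹.
So P = 0.0004015 / 6.393×10⁻⁹ = 62.8 kN.
σ_{steel} = P/A₁ = 62800/1975 = 31.8 MPa, compressive.

σ ≈ 31.8 MPa (compressive)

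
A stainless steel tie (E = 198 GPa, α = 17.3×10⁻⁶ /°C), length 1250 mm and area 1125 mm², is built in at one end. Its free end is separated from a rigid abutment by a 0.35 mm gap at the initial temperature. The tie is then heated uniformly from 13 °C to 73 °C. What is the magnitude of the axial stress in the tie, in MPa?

σ ≈ 150 MPa (compressive)

If the wall were absent the tie would grow by αΔT L = 17.3×10⁻⁶ × 60 × 1250 = 1.298 mm.
This exceeds the 0.35 mm gap, so the wall pushes back. The portion of expansion that must be recovered elastically is δ_free − gap = 1.298 − 0.35 = 0.9475 mm.
That suppressed elongation corresponds to σ = E·Δ/L = 198×10³ × 0.9475/1250 = 150.1 MPa.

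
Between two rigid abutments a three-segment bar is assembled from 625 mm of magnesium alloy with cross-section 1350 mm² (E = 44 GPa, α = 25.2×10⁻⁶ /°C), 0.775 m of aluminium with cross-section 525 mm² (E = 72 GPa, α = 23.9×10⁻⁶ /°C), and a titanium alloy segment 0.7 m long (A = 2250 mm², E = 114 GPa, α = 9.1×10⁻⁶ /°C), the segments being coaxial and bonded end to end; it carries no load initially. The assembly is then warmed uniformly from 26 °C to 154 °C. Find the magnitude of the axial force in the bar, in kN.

P ≈ 154 kN (compressive)

Free thermal expansion of the whole bar: Σ αᵢΔT Lᵢ = 25.2×10⁻⁶×128×625 + 23.9×10⁻⁶×128×775 + 9.1×10⁻⁶×128×700 = 5.202 mm.
Since the ends are fixed, an axial force P builds up, equal in every segment, with P · Σ Lᵢ/(AᵢEᵢ) = δ_free.
The series flexibility is Σ Lᵢ/(AᵢEᵢ) = 625/(1350×44×10³) + 775/(525×72×10³) + 700/(2250×114×10³) = 3.375×10⁻⁵ mm/N.
P = 5.202 / 3.375×10⁻⁵ = 154100 N = 154.1 kN, compressive.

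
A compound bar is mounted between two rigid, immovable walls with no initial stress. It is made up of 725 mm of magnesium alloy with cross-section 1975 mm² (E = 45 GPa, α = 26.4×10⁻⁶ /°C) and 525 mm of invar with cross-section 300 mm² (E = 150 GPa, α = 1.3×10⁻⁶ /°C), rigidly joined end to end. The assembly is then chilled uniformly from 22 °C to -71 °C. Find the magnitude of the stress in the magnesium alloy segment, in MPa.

σ ≈ 47.1 MPa (tensile)

If the supports were absent, the total length change would be Σ αᵢΔT Lᵢ = 26.4×10⁻⁶×93×725 + 1.3×10⁻⁶×93×525 = 1.843 mm.
The rigid supports impose zero overall length change; the single axial force P common to all segments must satisfy P Σ Lᵢ/(AᵢEᵢ) = δ_free.
Σ Lᵢ/(AᵢEᵢ) = 725/(1975×45×10³) + 525/(300×150×10³) = 1.982×10⁻⁵ mm/N.
P = 1.843 / 1.982×10⁻⁵ = 92990 N = 92.99 kN, tensile.
σ_{magnesium alloy} = P / A = 92990 / 1975 = 47.08 MPa.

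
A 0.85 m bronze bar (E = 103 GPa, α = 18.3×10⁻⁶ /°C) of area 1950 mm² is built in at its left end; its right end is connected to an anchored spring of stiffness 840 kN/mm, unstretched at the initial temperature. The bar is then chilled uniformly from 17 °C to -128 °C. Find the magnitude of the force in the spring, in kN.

If the spring were absent the bar would shorten by αΔT L = 18.3×10⁻⁶ × 145 × 850 = 2.255 mm.
Let P be the tensile force in the spring. The bar extends elastically by PL/(AE) and the spring stretches by P/k; together these equal δ_free.
So P = δ_free / [L/(AE) + 1/k] = 2.255 / [ 850/(1950×103×10³) + 1/(840×10³) ].
P = 2.255 / 5.422×10⁻⁶ = 415900 N.

P ≈ 416 kN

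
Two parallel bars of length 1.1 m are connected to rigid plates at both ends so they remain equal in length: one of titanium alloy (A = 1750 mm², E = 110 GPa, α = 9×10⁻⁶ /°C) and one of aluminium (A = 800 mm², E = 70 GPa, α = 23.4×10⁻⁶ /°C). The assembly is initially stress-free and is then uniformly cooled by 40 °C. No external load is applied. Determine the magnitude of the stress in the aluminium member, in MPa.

The aluminium has the larger α, so on cooling it would change length more than the titanium alloy if both were free. The rigid plates force a common final length, so the aluminium is put into tension and the titanium alloy into compression, with equal and opposite forces P (no external load).
Equating the net (thermal + elastic) strains gives |α₁ − α₂|·ΔT = P·[1/(A₁E₁) + 1/(A₂E₂)].
|α₁ − α₂|·ΔT = 14.4×10⁻⁶ × 40 = 0.000576.
1/(A₁E₁) + 1/(A₂E₂) = 1/(1750×110×10³) + 1/(800×70×10³) = 2.305×10⁻⁸ N⁻¹.
P = 0.000576 / 2.305×10⁻⁸ = 24990 N = 24.99 kN.
σ_{aluminium} = P/A₂ = 24990/800 = 31.23 MPa, tensile.

σ ≈ 31.2 MPa (tensile)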